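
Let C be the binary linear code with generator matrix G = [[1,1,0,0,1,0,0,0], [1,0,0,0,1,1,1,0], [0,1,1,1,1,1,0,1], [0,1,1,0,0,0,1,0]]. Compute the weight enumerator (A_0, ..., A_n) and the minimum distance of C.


Weight distribution: A_0 = 1, A_2 = 1, A_3 = 4, A_4 = 3, A_5 = 4, A_6 = 3. Minimum distance d = 2.

Enumerate all 2^4 = 16 messages m ∈ F_2^4.
For each, compute codeword c = mG in F_2^8, then tally its weight.
  m = 0000 → c = 00000000, weight = 0.
  m = 1000 → c = 11001000, weight = 3.
  m = 0100 → c = 10001110, weight = 4.
  m = 1100 → c = 01000110, weight = 3.
  m = 0010 → c = 01111101, weight = 6.
  m = 1010 → c = 10110101, weight = 5.
  m = 0110 → c = 11110011, weight = 6.
  m = 1110 → c = 00111011, weight = 5.
  m = 0001 → c = 01100010, weight = 3.
  m = 1001 → c = 10101010, weight = 4.
  m = 0101 → c = 11101100, weight = 5.
  m = 1101 → c = 00100100, weight = 2.
  m = 0011 → c = 00011111, weight = 5.
  m = 1011 → c = 11010111, weight = 6.
  m = 0111 → c = 10010001, weight = 3.
  m = 1111 → c = 01011001, weight = 4.
Tally weights:
  weight 0: 1 codewords.
  weight 2: 1 codewords.
  weight 3: 4 codewords.
  weight 4: 3 codewords.
  weight 5: 4 codewords.
  weight 6: 3 codewords.
Minimum distance d = smallest w > 0 with A_w > 0 = 2.
Sanity: Σ A_w = 16 = 2^4 = 16 ✓.


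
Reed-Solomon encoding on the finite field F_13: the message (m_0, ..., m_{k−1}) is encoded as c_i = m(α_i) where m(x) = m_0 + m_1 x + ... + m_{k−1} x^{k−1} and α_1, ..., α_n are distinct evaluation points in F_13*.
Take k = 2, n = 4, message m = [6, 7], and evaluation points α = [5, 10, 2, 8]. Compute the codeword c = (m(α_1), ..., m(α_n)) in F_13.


c = [2, 11, 7, 10]

Message polynomial: m(x) = 6 + 7·x (mod 13).
For each evaluation point α_i, compute m(α_i) mod 13:
  α_1 = 5: Horner steps 7 → 2, so m(5) = 2.
  α_2 = 10: Horner steps 7 → 11, so m(10) = 11.
  α_3 = 2: Horner steps 7 → 7, so m(2) = 7.
  α_4 = 8: Horner steps 7 → 10, so m(8) = 10.
Codeword c = [2, 11, 7, 10] ∈ F_13^4.


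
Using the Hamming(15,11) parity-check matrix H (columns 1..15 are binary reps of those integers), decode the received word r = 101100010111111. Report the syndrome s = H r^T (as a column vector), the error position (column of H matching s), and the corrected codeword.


s = (1, 1, 1, 1)^T, error position = 15, corrected codeword c = 101100010111110

Compute s = H r^T mod 2 one row at a time:
  s_1 = 1 + 0 + 1 + 1 + 1 + 1 + 1 + 1 = 7 ≡ 1 (mod 2).
  s_2 = 1 + 0 + 0 + 0 + 1 + 1 + 1 + 1 = 5 ≡ 1 (mod 2).
  s_3 = 0 + 1 + 0 + 0 + 1 + 1 + 1 + 1 = 5 ≡ 1 (mod 2).
  s_4 = 1 + 1 + 0 + 0 + 0 + 1 + 1 + 1 = 5 ≡ 1 (mod 2).
s = (1, 1, 1, 1)^T — this equals column 15 of H (binary 1111), so error is at position 15.
Correct: flip bit 15 of r = 101100010111111 to get c = 101100010111110.


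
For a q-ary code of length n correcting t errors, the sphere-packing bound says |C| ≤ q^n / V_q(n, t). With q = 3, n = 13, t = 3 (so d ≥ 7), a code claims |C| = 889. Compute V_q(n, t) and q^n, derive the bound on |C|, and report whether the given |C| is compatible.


V_q(n, t) = 2627, q^n = 1594323, Hamming bound = 606, |C| = 889 > bound (violated).

Step 1: Compute V_q(n, t) = Σ_{j=0}^3 C(n, j) (q−1)^j.
  j = 0: C(13,0)·(2)^0 = 1·1 = 1.
  j = 1: C(13,1)·(2)^1 = 13·2 = 26.
  j = 2: C(13,2)·(2)^2 = 78·4 = 312.
  j = 3: C(13,3)·(2)^3 = 286·8 = 2288.
  V_q(n, t) = 1 + 26 + 312 + 2288 = 2627.
Step 2: q^n = 3^13 = 1594323.
Step 3: Hamming bound ⌊q^n / V_q(n,t)⌋ = ⌊1594323/2627⌋ = 606.
Step 4: Compare |C| = 889 to 606: violated.
The claimed |C| lies above the Hamming bound, so no 3-ary code of length 13 with d ≥ 7 can have 889 codewords.


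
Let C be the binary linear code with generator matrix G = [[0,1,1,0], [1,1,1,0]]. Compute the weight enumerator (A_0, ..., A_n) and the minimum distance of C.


Weight distribution: A_0 = 1, A_1 = 1, A_2 = 1, A_3 = 1. Minimum distance d = 1.

Enumerate all 2^2 = 4 messages m ∈ F_2^2.
For each, compute codeword c = mG in F_2^4, then tally its weight.
  m = 00 → c = 0000, weight = 0.
  m = 10 → c = 0110, weight = 2.
  m = 01 → c = 1110, weight = 3.
  m = 11 → c = 1000, weight = 1.
Tally weights:
  weight 0: 1 codewords.
  weight 1: 1 codewords.
  weight 2: 1 codewords.
  weight 3: 1 codewords.
Minimum distance d = smallest w > 0 with A_w > 0 = 1.
Sanity: Σ A_w = 4 = 2^2 = 4 ✓.


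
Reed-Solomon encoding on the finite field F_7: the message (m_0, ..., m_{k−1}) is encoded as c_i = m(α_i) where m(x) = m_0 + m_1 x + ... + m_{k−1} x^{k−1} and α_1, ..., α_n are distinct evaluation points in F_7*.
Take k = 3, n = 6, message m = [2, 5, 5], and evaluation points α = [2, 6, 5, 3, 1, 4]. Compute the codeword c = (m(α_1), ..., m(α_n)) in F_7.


c = [4, 2, 5, 6, 5, 4]

Message polynomial: m(x) = 2 + 5·x + 5·x^2 (mod 7).
For each evaluation point α_i, compute m(α_i) mod 7:
  α_1 = 2: Horner steps 5 → 1 → 4, so m(2) = 4.
  α_2 = 6: Horner steps 5 → 0 → 2, so m(6) = 2.
  α_3 = 5: Horner steps 5 → 2 → 5, so m(5) = 5.
  α_4 = 3: Horner steps 5 → 6 → 6, so m(3) = 6.
  α_5 = 1: Horner steps 5 → 3 → 5, so m(1) = 5.
  α_6 = 4: Horner steps 5 → 4 → 4, so m(4) = 4.
Codeword c = [4, 2, 5, 6, 5, 4] ∈ F_7^6.


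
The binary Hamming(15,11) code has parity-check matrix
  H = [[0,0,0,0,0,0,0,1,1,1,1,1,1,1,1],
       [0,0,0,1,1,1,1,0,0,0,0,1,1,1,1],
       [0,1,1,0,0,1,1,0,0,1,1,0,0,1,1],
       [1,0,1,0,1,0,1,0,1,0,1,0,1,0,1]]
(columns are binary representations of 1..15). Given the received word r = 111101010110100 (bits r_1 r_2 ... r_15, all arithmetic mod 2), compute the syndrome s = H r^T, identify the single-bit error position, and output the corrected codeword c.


s = (0, 1, 1, 0)^T, error position = 6, corrected codeword c = 111100010110100

Compute s = H r^T mod 2 one row at a time:
  s_1 = 1 + 0 + 1 + 1 + 0 + 1 + 0 + 0 = 4 ≡ 0 (mod 2).
  s_2 = 1 + 0 + 1 + 0 + 0 + 1 + 0 + 0 = 3 ≡ 1 (mod 2).
  s_3 = 1 + 1 + 1 + 0 + 1 + 1 + 0 + 0 = 5 ≡ 1 (mod 2).
  s_4 = 1 + 1 + 0 + 0 + 0 + 1 + 1 + 0 = 4 ≡ 0 (mod 2).
s = (0, 1, 1, 0)^T — this equals column 6 of H (binary 0110), so error is at position 6.
Correct: flip bit 6 of r = 111101010110100 to get c = 111100010110100.


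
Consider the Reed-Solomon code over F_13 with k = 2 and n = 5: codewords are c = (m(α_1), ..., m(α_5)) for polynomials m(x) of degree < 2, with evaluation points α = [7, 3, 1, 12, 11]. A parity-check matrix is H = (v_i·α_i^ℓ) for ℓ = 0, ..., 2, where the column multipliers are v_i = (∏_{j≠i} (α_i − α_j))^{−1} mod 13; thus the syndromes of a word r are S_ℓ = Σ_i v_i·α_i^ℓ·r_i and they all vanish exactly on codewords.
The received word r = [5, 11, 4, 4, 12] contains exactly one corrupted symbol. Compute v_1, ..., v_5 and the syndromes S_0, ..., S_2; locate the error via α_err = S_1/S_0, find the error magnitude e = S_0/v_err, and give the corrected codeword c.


S = (6, 6, 6), error at position 3, error magnitude e = 3, c = [5, 11, 1, 4, 12].

Step 1: column multipliers v_i = (∏_{j≠i}(α_i − α_j))^{−1} mod 13.
  i = 1 (α = 7): (7−3)(7−1)(7−12)(7−11) = 4·6·(−5)·(−4) = 480 ≡ 12, so v_1 = 12^{−1} = 12 (mod 13).
  i = 2 (α = 3): (3−7)(3−1)(3−12)(3−11) = (−4)·2·(−9)·(−8) = −576 ≡ 9, so v_2 = 9^{−1} = 3 (mod 13).
  i = 3 (α = 1): (1−7)(1−3)(1−12)(1−11) = (−6)·(−2)·(−11)·(−10) = 1320 ≡ 7, so v_3 = 7^{−1} = 2 (mod 13).
  i = 4 (α = 12): (12−7)(12−3)(12−1)(12−11) = 5·9·11·1 = 495 ≡ 1, so v_4 = 1^{−1} = 1 (mod 13).
  i = 5 (α = 11): (11−7)(11−3)(11−1)(11−12) = 4·8·10·(−1) = −320 ≡ 5, so v_5 = 5^{−1} = 8 (mod 13).
  v = [12, 3, 2, 1, 8].
Step 2: syndromes of r = [5, 11, 4, 4, 12] (all sums mod 13).
  S_0 = Σ v_i r_i = 12·5 + 3·11 + 2·4 + 1·4 + 8·12 = 201 ≡ 6.
  S_1 = Σ v_i α_i r_i = 12·7·5 + 3·3·11 + 2·1·4 + 1·12·4 + 8·11·12 = 1631 ≡ 6.
  α_i^2 mod 13 = [10, 9, 1, 1, 4].
  S_2 = Σ v_i α_i^2 r_i = 12·10·5 + 3·9·11 + 2·1·4 + 1·1·4 + 8·4·12 = 1293 ≡ 6.
  S = (6, 6, 6) ≠ 0, so r is not a codeword (an error is present).
Step 3: locate the error. For a single error e at position i, S_ℓ = v_i·e·α_i^ℓ, so α_err = S_1/S_0.
  S_0^{−1} = 6^{−1} = 11 (mod 13), so α_err = 6·11 = 66 ≡ 1 = α_3. Error position i = 3.
  Consistency check: S_2/S_1 = 6·11 = 66 ≡ 1 = α_err ✓ (single-error assumption holds).
Step 4: error magnitude e = S_0/v_3 = S_0·∏_{j≠3}(α_3 − α_j) = 6·7 = 42 ≡ 3 (mod 13).
Step 5: correct position 3: c_3 = r_3 − e = 4 − 3 ≡ 1 (mod 13). Hence c = [5, 11, 1, 4, 12].
  Check: interpolating c through the α_i gives m(x) = 9 + 5·x (degree < 2) with m(α_i) = c_i for every i, so c is indeed a codeword.


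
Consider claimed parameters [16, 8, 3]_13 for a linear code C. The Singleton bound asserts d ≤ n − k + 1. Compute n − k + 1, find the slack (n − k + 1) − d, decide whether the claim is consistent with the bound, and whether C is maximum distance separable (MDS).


Singleton RHS = n − k + 1 = 9, slack = 6, bound satisfied, not MDS.

Singleton bound: d ≤ n − k + 1.
Here n = 16, k = 8, so n − k + 1 = 9.
Given d = 3, check d ≤ 9: YES.
Slack = (n − k + 1) − d = 6.
The code is NOT MDS (slack = 6 > 0).
Description: the claimed parameters are [16, 8, 3]_13; such a code would be non-MDS.


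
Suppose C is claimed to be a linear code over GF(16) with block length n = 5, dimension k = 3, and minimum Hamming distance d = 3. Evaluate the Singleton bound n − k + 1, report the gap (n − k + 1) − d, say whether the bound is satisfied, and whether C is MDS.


Singleton RHS = n − k + 1 = 3, slack = 0, bound satisfied, MDS.

Singleton bound: d ≤ n − k + 1.
Here n = 5, k = 3, so n − k + 1 = 3.
Given d = 3, check d ≤ 3: YES.
Slack = (n − k + 1) − d = 0.
The code is MDS (slack = 0).
Description: the claimed parameters are [5, 3, 3]_16; such a code would be MDS (meets Singleton bound).


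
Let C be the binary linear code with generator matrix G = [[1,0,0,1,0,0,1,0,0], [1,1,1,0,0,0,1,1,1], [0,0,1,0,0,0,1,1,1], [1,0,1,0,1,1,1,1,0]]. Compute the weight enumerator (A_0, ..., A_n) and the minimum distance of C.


Weight distribution: A_0 = 1, A_2 = 1, A_3 = 2, A_4 = 3, A_5 = 4, A_6 = 3, A_7 = 2. Minimum distance d = 2.

Enumerate all 2^4 = 16 messages m ∈ F_2^4.
For each, compute codeword c = mG in F_2^9, then tally its weight.
  m = 0000 → c = 000000000, weight = 0.
  m = 1000 → c = 100100100, weight = 3.
  m = 0100 → c = 111000111, weight = 6.
  m = 1100 → c = 011100011, weight = 5.
  m = 0010 → c = 001000111, weight = 4.
  m = 1010 → c = 101100011, weight = 5.
  m = 0110 → c = 110000000, weight = 2.
  m = 1110 → c = 010100100, weight = 3.
  m = 0001 → c = 101011110, weight = 6.
  m = 1001 → c = 001111010, weight = 5.
  m = 0101 → c = 010011001, weight = 4.
  m = 1101 → c = 110111101, weight = 7.
  m = 0011 → c = 100011001, weight = 4.
  m = 1011 → c = 000111101, weight = 5.
  m = 0111 → c = 011011110, weight = 6.
  m = 1111 → c = 111111010, weight = 7.
Tally weights:
  weight 0: 1 codewords.
  weight 2: 1 codewords.
  weight 3: 2 codewords.
  weight 4: 3 codewords.
  weight 5: 4 codewords.
  weight 6: 3 codewords.
  weight 7: 2 codewords.
Minimum distance d = smallest w > 0 with A_w > 0 = 2.
Sanity: Σ A_w = 16 = 2^4 = 16 ✓.


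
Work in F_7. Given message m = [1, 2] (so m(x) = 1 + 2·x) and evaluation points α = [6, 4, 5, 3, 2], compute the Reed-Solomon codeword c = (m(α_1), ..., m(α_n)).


c = [6, 2, 4, 0, 5]

Message polynomial: m(x) = 1 + 2·x (mod 7).
For each evaluation point α_i, compute m(α_i) mod 7:
  α_1 = 6: Horner steps 2 → 6, so m(6) = 6.
  α_2 = 4: Horner steps 2 → 2, so m(4) = 2.
  α_3 = 5: Horner steps 2 → 4, so m(5) = 4.
  α_4 = 3: Horner steps 2 → 0, so m(3) = 0.
  α_5 = 2: Horner steps 2 → 5, so m(2) = 5.
Codeword c = [6, 2, 4, 0, 5] ∈ F_7^5.


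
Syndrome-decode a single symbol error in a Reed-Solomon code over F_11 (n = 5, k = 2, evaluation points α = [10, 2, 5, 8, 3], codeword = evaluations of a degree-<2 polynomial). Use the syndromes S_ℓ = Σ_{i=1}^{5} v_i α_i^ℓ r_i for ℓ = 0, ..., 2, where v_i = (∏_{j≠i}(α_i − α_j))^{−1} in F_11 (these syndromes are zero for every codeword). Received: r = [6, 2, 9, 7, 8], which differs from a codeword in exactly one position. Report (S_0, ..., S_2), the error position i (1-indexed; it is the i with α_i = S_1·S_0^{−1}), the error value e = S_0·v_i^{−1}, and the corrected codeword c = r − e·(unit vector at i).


S = (5, 7, 1), error at position 4, error magnitude e = 2, c = [6, 2, 9, 5, 8].

Step 1: column multipliers v_i = (∏_{j≠i}(α_i − α_j))^{−1} mod 11.
  i = 1 (α = 10): (10−2)(10−5)(10−8)(10−3) = 8·5·2·7 = 560 ≡ 10, so v_1 = 10^{−1} = 10 (mod 11).
  i = 2 (α = 2): (2−10)(2−5)(2−8)(2−3) = (−8)·(−3)·(−6)·(−1) = 144 ≡ 1, so v_2 = 1^{−1} = 1 (mod 11).
  i = 3 (α = 5): (5−10)(5−2)(5−8)(5−3) = (−5)·3·(−3)·2 = 90 ≡ 2, so v_3 = 2^{−1} = 6 (mod 11).
  i = 4 (α = 8): (8−10)(8−2)(8−5)(8−3) = (−2)·6·3·5 = −180 ≡ 7, so v_4 = 7^{−1} = 8 (mod 11).
  i = 5 (α = 3): (3−10)(3−2)(3−5)(3−8) = (−7)·1·(−2)·(−5) = −70 ≡ 7, so v_5 = 7^{−1} = 8 (mod 11).
  v = [10, 1, 6, 8, 8].
Step 2: syndromes of r = [6, 2, 9, 7, 8] (all sums mod 11).
  S_0 = Σ v_i r_i = 10·6 + 1·2 + 6·9 + 8·7 + 8·8 = 236 ≡ 5.
  S_1 = Σ v_i α_i r_i = 10·10·6 + 1·2·2 + 6·5·9 + 8·8·7 + 8·3·8 = 1514 ≡ 7.
  α_i^2 mod 11 = [1, 4, 3, 9, 9].
  S_2 = Σ v_i α_i^2 r_i = 10·1·6 + 1·4·2 + 6·3·9 + 8·9·7 + 8·9·8 = 1310 ≡ 1.
  S = (5, 7, 1) ≠ 0, so r is not a codeword (an error is present).
Step 3: locate the error. For a single error e at position i, S_ℓ = v_i·e·α_i^ℓ, so α_err = S_1/S_0.
  S_0^{−1} = 5^{−1} = 9 (mod 11), so α_err = 7·9 = 63 ≡ 8 = α_4. Error position i = 4.
  Consistency check: S_2/S_1 = 1·8 = 8 ≡ 8 = α_err ✓ (single-error assumption holds).
Step 4: error magnitude e = S_0/v_4 = S_0·∏_{j≠4}(α_4 − α_j) = 5·7 = 35 ≡ 2 (mod 11).
Step 5: correct position 4: c_4 = r_4 − e = 7 − 2 ≡ 5 (mod 11). Hence c = [6, 2, 9, 5, 8].
  Check: interpolating c through the α_i gives m(x) = 1 + 6·x (degree < 2) with m(α_i) = c_i for every i, so c is indeed a codeword.


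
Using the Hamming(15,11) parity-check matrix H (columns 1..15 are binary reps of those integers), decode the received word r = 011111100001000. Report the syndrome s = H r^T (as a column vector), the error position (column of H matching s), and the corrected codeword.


s = (1, 1, 0, 1)^T, error position = 13, corrected codeword c = 011111100001100

Compute s = H r^T mod 2 one row at a time:
  s_1 = 0 + 0 + 0 + 0 + 1 + 0 + 0 + 0 = 1 ≡ 1 (mod 2).
  s_2 = 1 + 1 + 1 + 1 + 1 + 0 + 0 + 0 = 5 ≡ 1 (mod 2).
  s_3 = 1 + 1 + 1 + 1 + 0 + 0 + 0 + 0 = 4 ≡ 0 (mod 2).
  s_4 = 0 + 1 + 1 + 1 + 0 + 0 + 0 + 0 = 3 ≡ 1 (mod 2).
s = (1, 1, 0, 1)^T — this equals column 13 of H (binary 1101), so error is at position 13.
Correct: flip bit 13 of r = 011111100001000 to get c = 011111100001100.


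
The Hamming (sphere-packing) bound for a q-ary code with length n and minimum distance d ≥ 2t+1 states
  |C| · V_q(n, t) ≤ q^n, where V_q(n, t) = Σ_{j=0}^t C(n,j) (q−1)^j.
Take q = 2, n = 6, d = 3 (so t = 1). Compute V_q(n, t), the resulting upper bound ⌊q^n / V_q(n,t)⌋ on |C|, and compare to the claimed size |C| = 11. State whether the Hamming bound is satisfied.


V_q(n, t) = 7, q^n = 64, Hamming bound = 9, |C| = 11 > bound (violated).

Step 1: Compute V_q(n, t) = Σ_{j=0}^1 C(n, j) (q−1)^j.
  j = 0: C(6,0)·(1)^0 = 1·1 = 1.
  j = 1: C(6,1)·(1)^1 = 6·1 = 6.
  V_q(n, t) = 1 + 6 = 7.
Step 2: q^n = 2^6 = 64.
Step 3: Hamming bound ⌊q^n / V_q(n,t)⌋ = ⌊64/7⌋ = 9.
Step 4: Compare |C| = 11 to 9: violated.
The claimed |C| lies above the Hamming bound, so no 2-ary code of length 6 with d ≥ 3 can have 11 codewords.


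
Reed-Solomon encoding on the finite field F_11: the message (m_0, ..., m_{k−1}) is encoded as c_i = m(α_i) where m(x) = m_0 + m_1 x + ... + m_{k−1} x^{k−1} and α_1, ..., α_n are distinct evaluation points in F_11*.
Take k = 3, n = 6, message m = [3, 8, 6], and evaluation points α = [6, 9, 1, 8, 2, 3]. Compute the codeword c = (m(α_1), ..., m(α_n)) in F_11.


c = [3, 0, 6, 0, 10, 4]

Message polynomial: m(x) = 3 + 8·x + 6·x^2 (mod 11).
For each evaluation point α_i, compute m(α_i) mod 11:
  α_1 = 6: Horner steps 6 → 0 → 3, so m(6) = 3.
  α_2 = 9: Horner steps 6 → 7 → 0, so m(9) = 0.
  α_3 = 1: Horner steps 6 → 3 → 6, so m(1) = 6.
  α_4 = 8: Horner steps 6 → 1 → 0, so m(8) = 0.
  α_5 = 2: Horner steps 6 → 9 → 10, so m(2) = 10.
  α_6 = 3: Horner steps 6 → 4 → 4, so m(3) = 4.
Codeword c = [3, 0, 6, 0, 10, 4] ∈ F_11^6.


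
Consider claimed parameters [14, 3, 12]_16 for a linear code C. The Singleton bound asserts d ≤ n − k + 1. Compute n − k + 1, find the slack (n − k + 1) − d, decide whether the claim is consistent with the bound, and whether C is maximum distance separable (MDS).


Singleton RHS = n − k + 1 = 12, slack = 0, bound satisfied, MDS.

Singleton bound: d ≤ n − k + 1.
Here n = 14, k = 3, so n − k + 1 = 12.
Given d = 12, check d ≤ 12: YES.
Slack = (n − k + 1) − d = 0.
The code is MDS (slack = 0).
Description: the claimed parameters are [14, 3, 12]_16; such a code would be MDS (meets Singleton bound).


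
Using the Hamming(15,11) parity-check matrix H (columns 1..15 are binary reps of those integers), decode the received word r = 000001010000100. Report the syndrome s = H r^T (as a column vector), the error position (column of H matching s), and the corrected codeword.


s = (0, 0, 1, 1)^T, error position = 3, corrected codeword c = 001001010000100

Compute s = H r^T mod 2 one row at a time:
  s_1 = 1 + 0 + 0 + 0 + 0 + 1 + 0 + 0 = 2 ≡ 0 (mod 2).
  s_2 = 0 + 0 + 1 + 0 + 0 + 1 + 0 + 0 = 2 ≡ 0 (mod 2).
  s_3 = 0 + 0 + 1 + 0 + 0 + 0 + 0 + 0 = 1 ≡ 1 (mod 2).
  s_4 = 0 + 0 + 0 + 0 + 0 + 0 + 1 + 0 = 1 ≡ 1 (mod 2).
s = (0, 0, 1, 1)^T — this equals column 3 of H (binary 0011), so error is at position 3.
Correct: flip bit 3 of r = 000001010000100 to get c = 001001010000100.


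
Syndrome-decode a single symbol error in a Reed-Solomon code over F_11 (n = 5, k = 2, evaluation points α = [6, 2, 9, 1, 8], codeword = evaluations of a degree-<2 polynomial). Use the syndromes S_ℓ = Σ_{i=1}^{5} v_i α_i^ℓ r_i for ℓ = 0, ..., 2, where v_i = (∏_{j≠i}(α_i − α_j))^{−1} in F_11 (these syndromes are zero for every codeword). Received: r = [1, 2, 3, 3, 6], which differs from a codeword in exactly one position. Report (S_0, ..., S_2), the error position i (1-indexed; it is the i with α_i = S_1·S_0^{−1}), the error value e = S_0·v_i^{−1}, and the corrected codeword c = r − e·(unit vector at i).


S = (4, 4, 4), error at position 4, error magnitude e = 9, c = [1, 2, 3, 5, 6].

Step 1: column multipliers v_i = (∏_{j≠i}(α_i − α_j))^{−1} mod 11.
  i = 1 (α = 6): (6−2)(6−9)(6−1)(6−8) = 4·(−3)·5·(−2) = 120 ≡ 10, so v_1 = 10^{−1} = 10 (mod 11).
  i = 2 (α = 2): (2−6)(2−9)(2−1)(2−8) = (−4)·(−7)·1·(−6) = −168 ≡ 8, so v_2 = 8^{−1} = 7 (mod 11).
  i = 3 (α = 9): (9−6)(9−2)(9−1)(9−8) = 3·7·8·1 = 168 ≡ 3, so v_3 = 3^{−1} = 4 (mod 11).
  i = 4 (α = 1): (1−6)(1−2)(1−9)(1−8) = (−5)·(−1)·(−8)·(−7) = 280 ≡ 5, so v_4 = 5^{−1} = 9 (mod 11).
  i = 5 (α = 8): (8−6)(8−2)(8−9)(8−1) = 2·6·(−1)·7 = −84 ≡ 4, so v_5 = 4^{−1} = 3 (mod 11).
  v = [10, 7, 4, 9, 3].
Step 2: syndromes of r = [1, 2, 3, 3, 6] (all sums mod 11).
  S_0 = Σ v_i r_i = 10·1 + 7·2 + 4·3 + 9·3 + 3·6 = 81 ≡ 4.
  S_1 = Σ v_i α_i r_i = 10·6·1 + 7·2·2 + 4·9·3 + 9·1·3 + 3·8·6 = 367 ≡ 4.
  α_i^2 mod 11 = [3, 4, 4, 1, 9].
  S_2 = Σ v_i α_i^2 r_i = 10·3·1 + 7·4·2 + 4·4·3 + 9·1·3 + 3·9·6 = 323 ≡ 4.
  S = (4, 4, 4) ≠ 0, so r is not a codeword (an error is present).
Step 3: locate the error. For a single error e at position i, S_ℓ = v_i·e·α_i^ℓ, so α_err = S_1/S_0.
  S_0^{−1} = 4^{−1} = 3 (mod 11), so α_err = 4·3 = 12 ≡ 1 = α_4. Error position i = 4.
  Consistency check: S_2/S_1 = 4·3 = 12 ≡ 1 = α_err ✓ (single-error assumption holds).
Step 4: error magnitude e = S_0/v_4 = S_0·∏_{j≠4}(α_4 − α_j) = 4·5 = 20 ≡ 9 (mod 11).
Step 5: correct position 4: c_4 = r_4 − e = 3 − 9 ≡ 5 (mod 11). Hence c = [1, 2, 3, 5, 6].
  Check: interpolating c through the α_i gives m(x) = 8 + 8·x (degree < 2) with m(α_i) = c_i for every i, so c is indeed a codeword.


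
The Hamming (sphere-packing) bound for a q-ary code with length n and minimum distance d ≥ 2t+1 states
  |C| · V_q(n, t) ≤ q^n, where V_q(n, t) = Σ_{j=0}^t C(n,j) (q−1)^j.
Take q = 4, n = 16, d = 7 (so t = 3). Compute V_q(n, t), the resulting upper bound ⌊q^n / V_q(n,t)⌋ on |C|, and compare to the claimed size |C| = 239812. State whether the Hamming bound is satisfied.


V_q(n, t) = 16249, q^n = 4294967296, Hamming bound = 264321, |C| = 239812 ≤ bound (satisfied).

Step 1: Compute V_q(n, t) = Σ_{j=0}^3 C(n, j) (q−1)^j.
  j = 0: C(16,0)·(3)^0 = 1·1 = 1.
  j = 1: C(16,1)·(3)^1 = 16·3 = 48.
  j = 2: C(16,2)·(3)^2 = 120·9 = 1080.
  j = 3: C(16,3)·(3)^3 = 560·27 = 15120.
  V_q(n, t) = 1 + 48 + 1080 + 15120 = 16249.
Step 2: q^n = 4^16 = 4294967296.
Step 3: Hamming bound ⌊q^n / V_q(n,t)⌋ = ⌊4294967296/16249⌋ = 264321.
Step 4: Compare |C| = 239812 to 264321: satisfied.
The claimed |C| lies below the Hamming bound.


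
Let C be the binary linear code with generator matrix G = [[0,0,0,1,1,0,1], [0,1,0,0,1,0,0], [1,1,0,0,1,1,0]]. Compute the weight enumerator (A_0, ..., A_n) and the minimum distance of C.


Weight distribution: A_0 = 1, A_2 = 2, A_3 = 2, A_4 = 1, A_5 = 2. Minimum distance d = 2.

Enumerate all 2^3 = 8 messages m ∈ F_2^3.
For each, compute codeword c = mG in F_2^7, then tally its weight.
  m = 000 → c = 0000000, weight = 0.
  m = 100 → c = 0001101, weight = 3.
  m = 010 → c = 0100100, weight = 2.
  m = 110 → c = 0101001, weight = 3.
  m = 001 → c = 1100110, weight = 4.
  m = 101 → c = 1101011, weight = 5.
  m = 011 → c = 1000010, weight = 2.
  m = 111 → c = 1001111, weight = 5.
Tally weights:
  weight 0: 1 codewords.
  weight 2: 2 codewords.
  weight 3: 2 codewords.
  weight 4: 1 codewords.
  weight 5: 2 codewords.
Minimum distance d = smallest w > 0 with A_w > 0 = 2.
Sanity: Σ A_w = 8 = 2^3 = 8 ✓.


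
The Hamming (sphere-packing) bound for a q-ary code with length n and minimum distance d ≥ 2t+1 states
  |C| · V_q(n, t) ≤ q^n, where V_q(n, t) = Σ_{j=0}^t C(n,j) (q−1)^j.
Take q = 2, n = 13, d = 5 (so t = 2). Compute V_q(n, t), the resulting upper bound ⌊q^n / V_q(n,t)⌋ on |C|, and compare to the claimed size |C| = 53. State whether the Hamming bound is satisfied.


V_q(n, t) = 92, q^n = 8192, Hamming bound = 89, |C| = 53 ≤ bound (satisfied).

Step 1: Compute V_q(n, t) = Σ_{j=0}^2 C(n, j) (q−1)^j.
  j = 0: C(13,0)·(1)^0 = 1·1 = 1.
  j = 1: C(13,1)·(1)^1 = 13·1 = 13.
  j = 2: C(13,2)·(1)^2 = 78·1 = 78.
  V_q(n, t) = 1 + 13 + 78 = 92.
Step 2: q^n = 2^13 = 8192.
Step 3: Hamming bound ⌊q^n / V_q(n,t)⌋ = ⌊8192/92⌋ = 89.
Step 4: Compare |C| = 53 to 89: satisfied.
The claimed |C| lies below the Hamming bound.


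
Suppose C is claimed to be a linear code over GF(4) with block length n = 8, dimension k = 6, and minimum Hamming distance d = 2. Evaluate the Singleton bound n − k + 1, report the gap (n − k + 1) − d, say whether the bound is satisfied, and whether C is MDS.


Singleton RHS = n − k + 1 = 3, slack = 1, bound satisfied, not MDS.

Singleton bound: d ≤ n − k + 1.
Here n = 8, k = 6, so n − k + 1 = 3.
Given d = 2, check d ≤ 3: YES.
Slack = (n − k + 1) − d = 1.
The code is NOT MDS (slack = 1 > 0).
Description: the claimed parameters are [8, 6, 2]_4; such a code would be non-MDS.


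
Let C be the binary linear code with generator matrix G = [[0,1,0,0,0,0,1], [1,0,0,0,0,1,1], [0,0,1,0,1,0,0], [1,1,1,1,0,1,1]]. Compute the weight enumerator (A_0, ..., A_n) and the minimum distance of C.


Weight distribution: A_0 = 1, A_2 = 2, A_3 = 6, A_4 = 3, A_5 = 2, A_6 = 2. Minimum distance d = 2.

Enumerate all 2^4 = 16 messages m ∈ F_2^4.
For each, compute codeword c = mG in F_2^7, then tally its weight.
  m = 0000 → c = 0000000, weight = 0.
  m = 1000 → c = 0100001, weight = 2.
  m = 0100 → c = 1000011, weight = 3.
  m = 1100 → c = 1100010, weight = 3.
  m = 0010 → c = 0010100, weight = 2.
  m = 1010 → c = 0110101, weight = 4.
  m = 0110 → c = 1010111, weight = 5.
  m = 1110 → c = 1110110, weight = 5.
  m = 0001 → c = 1111011, weight = 6.
  m = 1001 → c = 1011010, weight = 4.
  m = 0101 → c = 0111000, weight = 3.
  m = 1101 → c = 0011001, weight = 3.
  m = 0011 → c = 1101111, weight = 6.
  m = 1011 → c = 1001110, weight = 4.
  m = 0111 → c = 0101100, weight = 3.
  m = 1111 → c = 0001101, weight = 3.
Tally weights:
  weight 0: 1 codewords.
  weight 2: 2 codewords.
  weight 3: 6 codewords.
  weight 4: 3 codewords.
  weight 5: 2 codewords.
  weight 6: 2 codewords.
Minimum distance d = smallest w > 0 with A_w > 0 = 2.
Sanity: Σ A_w = 16 = 2^4 = 16 ✓.


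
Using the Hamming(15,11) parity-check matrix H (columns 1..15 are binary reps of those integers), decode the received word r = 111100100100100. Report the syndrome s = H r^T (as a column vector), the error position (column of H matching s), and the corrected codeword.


s = (0, 1, 0, 0)^T, error position = 4, corrected codeword c = 111000100100100

Compute s = H r^T mod 2 one row at a time:
  s_1 = 0 + 0 + 1 + 0 + 0 + 1 + 0 + 0 = 2 ≡ 0 (mod 2).
  s_2 = 1 + 0 + 0 + 1 + 0 + 1 + 0 + 0 = 3 ≡ 1 (mod 2).
  s_3 = 1 + 1 + 0 + 1 + 1 + 0 + 0 + 0 = 4 ≡ 0 (mod 2).
  s_4 = 1 + 1 + 0 + 1 + 0 + 0 + 1 + 0 = 4 ≡ 0 (mod 2).
s = (0, 1, 0, 0)^T — this equals column 4 of H (binary 0100), so error is at position 4.
Correct: flip bit 4 of r = 111100100100100 to get c = 111000100100100.


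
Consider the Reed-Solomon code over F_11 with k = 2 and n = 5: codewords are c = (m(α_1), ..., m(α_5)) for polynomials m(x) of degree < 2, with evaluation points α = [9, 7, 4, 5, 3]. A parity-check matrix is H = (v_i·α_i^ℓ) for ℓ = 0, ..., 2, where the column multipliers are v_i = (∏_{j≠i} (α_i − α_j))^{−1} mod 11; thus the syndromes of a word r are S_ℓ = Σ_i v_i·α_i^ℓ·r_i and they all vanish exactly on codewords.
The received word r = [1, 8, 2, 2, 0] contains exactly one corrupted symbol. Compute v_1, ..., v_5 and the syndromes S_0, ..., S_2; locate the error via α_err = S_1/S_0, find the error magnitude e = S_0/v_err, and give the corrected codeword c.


S = (4, 9, 1), error at position 4, error magnitude e = 9, c = [1, 8, 2, 4, 0].

Step 1: column multipliers v_i = (∏_{j≠i}(α_i − α_j))^{−1} mod 11.
  i = 1 (α = 9): (9−7)(9−4)(9−5)(9−3) = 2·5·4·6 = 240 ≡ 9, so v_1 = 9^{−1} = 5 (mod 11).
  i = 2 (α = 7): (7−9)(7−4)(7−5)(7−3) = (−2)·3·2·4 = −48 ≡ 7, so v_2 = 7^{−1} = 8 (mod 11).
  i = 3 (α = 4): (4−9)(4−7)(4−5)(4−3) = (−5)·(−3)·(−1)·1 = −15 ≡ 7, so v_3 = 7^{−1} = 8 (mod 11).
  i = 4 (α = 5): (5−9)(5−7)(5−4)(5−3) = (−4)·(−2)·1·2 = 16 ≡ 5, so v_4 = 5^{−1} = 9 (mod 11).
  i = 5 (α = 3): (3−9)(3−7)(3−4)(3−5) = (−6)·(−4)·(−1)·(−2) = 48 ≡ 4, so v_5 = 4^{−1} = 3 (mod 11).
  v = [5, 8, 8, 9, 3].
Step 2: syndromes of r = [1, 8, 2, 2, 0] (all sums mod 11).
  S_0 = Σ v_i r_i = 5·1 + 8·8 + 8·2 + 9·2 + 3·0 = 103 ≡ 4.
  S_1 = Σ v_i α_i r_i = 5·9·1 + 8·7·8 + 8·4·2 + 9·5·2 + 3·3·0 = 647 ≡ 9.
  α_i^2 mod 11 = [4, 5, 5, 3, 9].
  S_2 = Σ v_i α_i^2 r_i = 5·4·1 + 8·5·8 + 8·5·2 + 9·3·2 + 3·9·0 = 474 ≡ 1.
  S = (4, 9, 1) ≠ 0, so r is not a codeword (an error is present).
Step 3: locate the error. For a single error e at position i, S_ℓ = v_i·e·α_i^ℓ, so α_err = S_1/S_0.
  S_0^{−1} = 4^{−1} = 3 (mod 11), so α_err = 9·3 = 27 ≡ 5 = α_4. Error position i = 4.
  Consistency check: S_2/S_1 = 1·5 = 5 ≡ 5 = α_err ✓ (single-error assumption holds).
Step 4: error magnitude e = S_0/v_4 = S_0·∏_{j≠4}(α_4 − α_j) = 4·5 = 20 ≡ 9 (mod 11).
Step 5: correct position 4: c_4 = r_4 − e = 2 − 9 ≡ 4 (mod 11). Hence c = [1, 8, 2, 4, 0].
  Check: interpolating c through the α_i gives m(x) = 5 + 2·x (degree < 2) with m(α_i) = c_i for every i, so c is indeed a codeword.


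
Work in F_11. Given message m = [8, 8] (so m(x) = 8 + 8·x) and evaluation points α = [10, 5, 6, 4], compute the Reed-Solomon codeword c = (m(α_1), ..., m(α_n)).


c = [0, 4, 1, 7]

Message polynomial: m(x) = 8 + 8·x (mod 11).
For each evaluation point α_i, compute m(α_i) mod 11:
  α_1 = 10: Horner steps 8 → 0, so m(10) = 0.
  α_2 = 5: Horner steps 8 → 4, so m(5) = 4.
  α_3 = 6: Horner steps 8 → 1, so m(6) = 1.
  α_4 = 4: Horner steps 8 → 7, so m(4) = 7.
Codeword c = [0, 4, 1, 7] ∈ F_11^4.


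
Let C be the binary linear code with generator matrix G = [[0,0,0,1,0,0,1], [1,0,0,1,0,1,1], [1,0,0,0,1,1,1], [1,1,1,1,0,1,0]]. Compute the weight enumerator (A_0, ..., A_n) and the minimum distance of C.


Weight distribution: A_0 = 1, A_2 = 4, A_3 = 3, A_4 = 3, A_5 = 4, A_7 = 1. Minimum distance d = 2.

Enumerate all 2^4 = 16 messages m ∈ F_2^4.
For each, compute codeword c = mG in F_2^7, then tally its weight.
  m = 0000 → c = 0000000, weight = 0.
  m = 1000 → c = 0001001, weight = 2.
  m = 0100 → c = 1001011, weight = 4.
  m = 1100 → c = 1000010, weight = 2.
  m = 0010 → c = 1000111, weight = 4.
  m = 1010 → c = 1001110, weight = 4.
  m = 0110 → c = 0001100, weight = 2.
  m = 1110 → c = 0000101, weight = 2.
  m = 0001 → c = 1111010, weight = 5.
  m = 1001 → c = 1110011, weight = 5.
  m = 0101 → c = 0110001, weight = 3.
  m = 1101 → c = 0111000, weight = 3.
  m = 0011 → c = 0111101, weight = 5.
  m = 1011 → c = 0110100, weight = 3.
  m = 0111 → c = 1110110, weight = 5.
  m = 1111 → c = 1111111, weight = 7.
Tally weights:
  weight 0: 1 codewords.
  weight 2: 4 codewords.
  weight 3: 3 codewords.
  weight 4: 3 codewords.
  weight 5: 4 codewords.
  weight 7: 1 codewords.
Minimum distance d = smallest w > 0 with A_w > 0 = 2.
Sanity: Σ A_w = 16 = 2^4 = 16 ✓.


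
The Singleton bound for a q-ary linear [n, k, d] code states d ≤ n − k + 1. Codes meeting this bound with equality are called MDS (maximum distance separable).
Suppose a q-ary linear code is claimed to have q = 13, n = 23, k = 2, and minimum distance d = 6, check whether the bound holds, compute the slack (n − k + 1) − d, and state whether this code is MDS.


Singleton RHS = n − k + 1 = 22, slack = 16, bound satisfied, not MDS.

Singleton bound: d ≤ n − k + 1.
Here n = 23, k = 2, so n − k + 1 = 22.
Given d = 6, check d ≤ 22: YES.
Slack = (n − k + 1) − d = 16.
The code is NOT MDS (slack = 16 > 0).
Description: the claimed parameters are [23, 2, 6]_13; such a code would be non-MDS.


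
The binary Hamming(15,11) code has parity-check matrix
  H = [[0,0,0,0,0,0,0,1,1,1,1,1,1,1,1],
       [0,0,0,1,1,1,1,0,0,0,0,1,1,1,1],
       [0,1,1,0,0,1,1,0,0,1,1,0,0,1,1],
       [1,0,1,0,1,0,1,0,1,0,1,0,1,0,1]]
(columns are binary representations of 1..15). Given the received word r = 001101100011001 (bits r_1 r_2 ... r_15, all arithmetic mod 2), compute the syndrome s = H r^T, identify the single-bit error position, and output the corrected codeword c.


s = (1, 1, 1, 0)^T, error position = 14, corrected codeword c = 001101100011011

Compute s = H r^T mod 2 one row at a time:
  s_1 = 0 + 0 + 0 + 1 + 1 + 0 + 0 + 1 = 3 ≡ 1 (mod 2).
  s_2 = 1 + 0 + 1 + 1 + 1 + 0 + 0 + 1 = 5 ≡ 1 (mod 2).
  s_3 = 0 + 1 + 1 + 1 + 0 + 1 + 0 + 1 = 5 ≡ 1 (mod 2).
  s_4 = 0 + 1 + 0 + 1 + 0 + 1 + 0 + 1 = 4 ≡ 0 (mod 2).
s = (1, 1, 1, 0)^T — this equals column 14 of H (binary 1110), so error is at position 14.
Correct: flip bit 14 of r = 001101100011001 to get c = 001101100011011.


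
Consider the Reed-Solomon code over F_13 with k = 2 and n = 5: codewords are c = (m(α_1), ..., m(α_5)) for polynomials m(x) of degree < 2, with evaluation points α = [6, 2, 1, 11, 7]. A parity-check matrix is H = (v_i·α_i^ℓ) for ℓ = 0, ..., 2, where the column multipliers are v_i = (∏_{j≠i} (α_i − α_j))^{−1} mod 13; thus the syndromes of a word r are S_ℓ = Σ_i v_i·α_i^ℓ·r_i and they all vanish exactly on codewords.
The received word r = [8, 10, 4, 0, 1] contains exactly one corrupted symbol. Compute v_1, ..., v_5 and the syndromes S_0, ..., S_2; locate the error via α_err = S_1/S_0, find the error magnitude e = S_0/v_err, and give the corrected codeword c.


S = (11, 4, 5), error at position 4, error magnitude e = 1, c = [8, 10, 4, 12, 1].

Step 1: column multipliers v_i = (∏_{j≠i}(α_i − α_j))^{−1} mod 13.
  i = 1 (α = 6): (6−2)(6−1)(6−11)(6−7) = 4·5·(−5)·(−1) = 100 ≡ 9, so v_1 = 9^{−1} = 3 (mod 13).
  i = 2 (α = 2): (2−6)(2−1)(2−11)(2−7) = (−4)·1·(−9)·(−5) = −180 ≡ 2, so v_2 = 2^{−1} = 7 (mod 13).
  i = 3 (α = 1): (1−6)(1−2)(1−11)(1−7) = (−5)·(−1)·(−10)·(−6) = 300 ≡ 1, so v_3 = 1^{−1} = 1 (mod 13).
  i = 4 (α = 11): (11−6)(11−2)(11−1)(11−7) = 5·9·10·4 = 1800 ≡ 6, so v_4 = 6^{−1} = 11 (mod 13).
  i = 5 (α = 7): (7−6)(7−2)(7−1)(7−11) = 1·5·6·(−4) = −120 ≡ 10, so v_5 = 10^{−1} = 4 (mod 13).
  v = [3, 7, 1, 11, 4].
Step 2: syndromes of r = [8, 10, 4, 0, 1] (all sums mod 13).
  S_0 = Σ v_i r_i = 3·8 + 7·10 + 1·4 + 11·0 + 4·1 = 102 ≡ 11.
  S_1 = Σ v_i α_i r_i = 3·6·8 + 7·2·10 + 1·1·4 + 11·11·0 + 4·7·1 = 316 ≡ 4.
  α_i^2 mod 13 = [10, 4, 1, 4, 10].
  S_2 = Σ v_i α_i^2 r_i = 3·10·8 + 7·4·10 + 1·1·4 + 11·4·0 + 4·10·1 = 564 ≡ 5.
  S = (11, 4, 5) ≠ 0, so r is not a codeword (an error is present).
Step 3: locate the error. For a single error e at position i, S_ℓ = v_i·e·α_i^ℓ, so α_err = S_1/S_0.
  S_0^{−1} = 11^{−1} = 6 (mod 13), so α_err = 4·6 = 24 ≡ 11 = α_4. Error position i = 4.
  Consistency check: S_2/S_1 = 5·10 = 50 ≡ 11 = α_err ✓ (single-error assumption holds).
Step 4: error magnitude e = S_0/v_4 = S_0·∏_{j≠4}(α_4 − α_j) = 11·6 = 66 ≡ 1 (mod 13).
Step 5: correct position 4: c_4 = r_4 − e = 0 − 1 ≡ 12 (mod 13). Hence c = [8, 10, 4, 12, 1].
  Check: interpolating c through the α_i gives m(x) = 11 + 6·x (degree < 2) with m(α_i) = c_i for every i, so c is indeed a codeword.


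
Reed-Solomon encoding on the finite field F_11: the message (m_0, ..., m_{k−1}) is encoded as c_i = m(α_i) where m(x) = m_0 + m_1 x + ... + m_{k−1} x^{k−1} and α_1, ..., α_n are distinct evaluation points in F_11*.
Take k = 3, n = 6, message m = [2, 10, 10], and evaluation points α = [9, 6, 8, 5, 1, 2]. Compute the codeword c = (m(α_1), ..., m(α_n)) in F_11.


c = [0, 4, 7, 5, 0, 7]

Message polynomial: m(x) = 2 + 10·x + 10·x^2 (mod 11).
For each evaluation point α_i, compute m(α_i) mod 11:
  α_1 = 9: Horner steps 10 → 1 → 0, so m(9) = 0.
  α_2 = 6: Horner steps 10 → 4 → 4, so m(6) = 4.
  α_3 = 8: Horner steps 10 → 2 → 7, so m(8) = 7.
  α_4 = 5: Horner steps 10 → 5 → 5, so m(5) = 5.
  α_5 = 1: Horner steps 10 → 9 → 0, so m(1) = 0.
  α_6 = 2: Horner steps 10 → 8 → 7, so m(2) = 7.
Codeword c = [0, 4, 7, 5, 0, 7] ∈ F_11^6.


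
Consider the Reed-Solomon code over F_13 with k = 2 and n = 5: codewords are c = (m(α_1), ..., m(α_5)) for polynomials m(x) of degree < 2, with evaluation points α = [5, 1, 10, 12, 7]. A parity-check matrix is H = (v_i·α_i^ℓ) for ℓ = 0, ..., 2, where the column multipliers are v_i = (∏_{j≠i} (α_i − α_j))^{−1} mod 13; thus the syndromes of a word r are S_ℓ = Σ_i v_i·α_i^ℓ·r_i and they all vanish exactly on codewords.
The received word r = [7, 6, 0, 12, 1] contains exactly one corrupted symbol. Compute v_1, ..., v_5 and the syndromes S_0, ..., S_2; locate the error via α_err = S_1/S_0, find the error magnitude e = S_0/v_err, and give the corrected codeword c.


S = (7, 5, 11), error at position 3, error magnitude e = 8, c = [7, 6, 5, 12, 1].

Step 1: column multipliers v_i = (∏_{j≠i}(α_i − α_j))^{−1} mod 13.
  i = 1 (α = 5): (5−1)(5−10)(5−12)(5−7) = 4·(−5)·(−7)·(−2) = −280 ≡ 6, so v_1 = 6^{−1} = 11 (mod 13).
  i = 2 (α = 1): (1−5)(1−10)(1−12)(1−7) = (−4)·(−9)·(−11)·(−6) = 2376 ≡ 10, so v_2 = 10^{−1} = 4 (mod 13).
  i = 3 (α = 10): (10−5)(10−1)(10−12)(10−7) = 5·9·(−2)·3 = −270 ≡ 3, so v_3 = 3^{−1} = 9 (mod 13).
  i = 4 (α = 12): (12−5)(12−1)(12−10)(12−7) = 7·11·2·5 = 770 ≡ 3, so v_4 = 3^{−1} = 9 (mod 13).
  i = 5 (α = 7): (7−5)(7−1)(7−10)(7−12) = 2·6·(−3)·(−5) = 180 ≡ 11, so v_5 = 11^{−1} = 6 (mod 13).
  v = [11, 4, 9, 9, 6].
Step 2: syndromes of r = [7, 6, 0, 12, 1] (all sums mod 13).
  S_0 = Σ v_i r_i = 11·7 + 4·6 + 9·0 + 9·12 + 6·1 = 215 ≡ 7.
  S_1 = Σ v_i α_i r_i = 11·5·7 + 4·1·6 + 9·10·0 + 9·12·12 + 6·7·1 = 1747 ≡ 5.
  α_i^2 mod 13 = [12, 1, 9, 1, 10].
  S_2 = Σ v_i α_i^2 r_i = 11·12·7 + 4·1·6 + 9·9·0 + 9·1·12 + 6·10·1 = 1116 ≡ 11.
  S = (7, 5, 11) ≠ 0, so r is not a codeword (an error is present).
Step 3: locate the error. For a single error e at position i, S_ℓ = v_i·e·α_i^ℓ, so α_err = S_1/S_0.
  S_0^{−1} = 7^{−1} = 2 (mod 13), so α_err = 5·2 = 10 ≡ 10 = α_3. Error position i = 3.
  Consistency check: S_2/S_1 = 11·8 = 88 ≡ 10 = α_err ✓ (single-error assumption holds).
Step 4: error magnitude e = S_0/v_3 = S_0·∏_{j≠3}(α_3 − α_j) = 7·3 = 21 ≡ 8 (mod 13).
Step 5: correct position 3: c_3 = r_3 − e = 0 − 8 ≡ 5 (mod 13). Hence c = [7, 6, 5, 12, 1].
  Check: interpolating c through the α_i gives m(x) = 9 + 10·x (degree < 2) with m(α_i) = c_i for every i, so c is indeed a codeword.


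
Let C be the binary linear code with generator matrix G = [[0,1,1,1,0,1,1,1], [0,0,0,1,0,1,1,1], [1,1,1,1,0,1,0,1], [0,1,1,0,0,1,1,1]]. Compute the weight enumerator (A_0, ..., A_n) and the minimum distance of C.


Weight distribution: A_0 = 1, A_1 = 1, A_2 = 2, A_3 = 4, A_4 = 3, A_5 = 3, A_6 = 2. Minimum distance d = 1.

Enumerate all 2^4 = 16 messages m ∈ F_2^4.
For each, compute codeword c = mG in F_2^8, then tally its weight.
  m = 0000 → c = 00000000, weight = 0.
  m = 1000 → c = 01110111, weight = 6.
  m = 0100 → c = 00010111, weight = 4.
  m = 1100 → c = 01100000, weight = 2.
  m = 0010 → c = 11110101, weight = 6.
  m = 1010 → c = 10000010, weight = 2.
  m = 0110 → c = 11100010, weight = 4.
  m = 1110 → c = 10010101, weight = 4.
  m = 0001 → c = 01100111, weight = 5.
  m = 1001 → c = 00010000, weight = 1.
  m = 0101 → c = 01110000, weight = 3.
  m = 1101 → c = 00000111, weight = 3.
  m = 0011 → c = 10010010, weight = 3.
  m = 1011 → c = 11100101, weight = 5.
  m = 0111 → c = 10000101, weight = 3.
  m = 1111 → c = 11110010, weight = 5.
Tally weights:
  weight 0: 1 codewords.
  weight 1: 1 codewords.
  weight 2: 2 codewords.
  weight 3: 4 codewords.
  weight 4: 3 codewords.
  weight 5: 3 codewords.
  weight 6: 2 codewords.
Minimum distance d = smallest w > 0 with A_w > 0 = 1.
Sanity: Σ A_w = 16 = 2^4 = 16 ✓.


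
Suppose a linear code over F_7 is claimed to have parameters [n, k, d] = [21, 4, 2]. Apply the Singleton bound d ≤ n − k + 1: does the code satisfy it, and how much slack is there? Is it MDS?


Singleton RHS = n − k + 1 = 18, slack = 16, bound satisfied, not MDS.

Singleton bound: d ≤ n − k + 1.
Here n = 21, k = 4, so n − k + 1 = 18.
Given d = 2, check d ≤ 18: YES.
Slack = (n − k + 1) − d = 16.
The code is NOT MDS (slack = 16 > 0).
Description: the claimed parameters are [21, 4, 2]_7; such a code would be non-MDS.


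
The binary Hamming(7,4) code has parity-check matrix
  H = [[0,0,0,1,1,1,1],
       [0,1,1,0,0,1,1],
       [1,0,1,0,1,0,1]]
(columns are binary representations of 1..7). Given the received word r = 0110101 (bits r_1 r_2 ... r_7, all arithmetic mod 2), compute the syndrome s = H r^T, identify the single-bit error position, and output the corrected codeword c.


s = (0, 1, 1)^T, error position = 3, corrected codeword c = 0100101

Compute s = H r^T mod 2 one row at a time:
  s_1 = 0 + 1 + 0 + 1 = 2 ≡ 0 (mod 2).
  s_2 = 1 + 1 + 0 + 1 = 3 ≡ 1 (mod 2).
  s_3 = 0 + 1 + 1 + 1 = 3 ≡ 1 (mod 2).
s = (0, 1, 1)^T — this equals column 3 of H (binary 011), so error is at position 3.
Correct: flip bit 3 of r = 0110101 to get c = 0100101.
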